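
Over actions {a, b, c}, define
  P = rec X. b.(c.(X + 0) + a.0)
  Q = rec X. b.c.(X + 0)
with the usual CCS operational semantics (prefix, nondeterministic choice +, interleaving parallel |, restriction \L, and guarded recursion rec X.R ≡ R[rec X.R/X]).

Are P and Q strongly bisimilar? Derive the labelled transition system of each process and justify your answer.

not bisimilar

Reachable graph of P (4 states):
  u0 = rec X. b.(c.(X + 0) + a.0) ⊢ -b-> u1
  u1 = c.((rec X. b.(c.(X + 0) + a.0)) + 0) + a.0 ⊢ -a-> u2, -c-> u3
  u2 = 0 ⊢ ·
  u3 = (rec X. b.(c.(X + 0) + a.0)) + 0 ⊢ -b-> u1
Reachable graph of Q (3 states):
  v0 = rec X. b.c.(X + 0) ⊢ -b-> v1
  v1 = c.((rec X. b.c.(X + 0)) + 0) ⊢ -c-> v2
  v2 = (rec X. b.c.(X + 0)) + 0 ⊢ -b-> v1
Coarsest stable partition (strong bisimilarity classes):
  B0 = {u0, u3}
  B1 = {u1}
  B2 = {u2}
  B3 = {v0, v2}
  B4 = {v1}
u0 ∈ B0, v0 ∈ B3 → different blocks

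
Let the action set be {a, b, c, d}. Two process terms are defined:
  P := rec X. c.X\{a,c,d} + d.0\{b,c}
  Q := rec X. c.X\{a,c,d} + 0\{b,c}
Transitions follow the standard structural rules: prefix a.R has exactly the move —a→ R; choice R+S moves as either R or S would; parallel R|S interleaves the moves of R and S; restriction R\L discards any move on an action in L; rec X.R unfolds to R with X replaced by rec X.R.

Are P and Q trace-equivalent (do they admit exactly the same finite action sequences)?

NO — witness ⟨d⟩

P's transition system — 3 states:
  s0 = rec X. c.X\{a,c,d} + d.0\{b,c} ⊢ =c=> s1, =d=> s2
  s1 = (rec X. c.X\{a,c,d} + d.0\{b,c})\{a,c,d} ⊢ (no moves)
  s2 = 0\{b,c} ⊢ (no moves)
Q's transition system — 2 states:
  t0 = rec X. c.X\{a,c,d} + 0\{b,c} ⊢ =c=> t1
  t1 = (rec X. c.X\{a,c,d} + 0\{b,c})\{a,c,d} ⊢ (no moves)
Run σ = ⟨d⟩ on P: start {s0}
  after d @ step 1: {s2}
  P completes σ.
Run σ = ⟨d⟩ on Q: start {t0}
  after d @ step 1: ∅ (Q stuck)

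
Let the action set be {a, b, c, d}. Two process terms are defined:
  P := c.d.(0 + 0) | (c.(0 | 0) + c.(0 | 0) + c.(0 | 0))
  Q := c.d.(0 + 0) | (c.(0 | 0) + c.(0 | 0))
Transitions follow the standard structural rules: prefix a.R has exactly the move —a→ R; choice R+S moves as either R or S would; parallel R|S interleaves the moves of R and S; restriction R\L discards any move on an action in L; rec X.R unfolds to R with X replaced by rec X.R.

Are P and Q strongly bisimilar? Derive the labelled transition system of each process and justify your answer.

P's transition system — 6 states:
  m0 = c.d.(0 + 0) | (c.(0 | 0) + c.(0 | 0) + c.(0 | 0)) has moves —c→ m1, —c→ m2
  m1 = c.d.(0 + 0) | (0 | 0) has moves —c→ m3
  m2 = d.(0 + 0) | (c.(0 | 0) + c.(0 | 0) + c.(0 | 0)) has moves —c→ m3, —d→ m4
  m3 = d.(0 + 0) | (0 | 0) has moves —d→ m5
  m4 = (0 + 0) | (c.(0 | 0) + c.(0 | 0) + c.(0 | 0)) has moves —c→ m5
  m5 = (0 + 0) | (0 | 0) has moves ·
Q's transition system — 6 states:
  n0 = c.d.(0 + 0) | (c.(0 | 0) + c.(0 | 0)) has moves —c→ n1, —c→ n2
  n1 = c.d.(0 + 0) | (0 | 0) has moves —c→ n3
  n2 = d.(0 + 0) | (c.(0 | 0) + c.(0 | 0)) has moves —c→ n3, —d→ n4
  n3 = d.(0 + 0) | (0 | 0) has moves —d→ n5
  n4 = (0 + 0) | (c.(0 | 0) + c.(0 | 0)) has moves —c→ n5
  n5 = (0 + 0) | (0 | 0) has moves ·
Bisimilarity quotient blocks:
  B0 = {m0, n0}
  B1 = {m2, n2}
  B2 = {m3, n3}
  B3 = {m5, n5}
  B4 = {m4, n4}
  B5 = {m1, n1}
m0 ∈ B0, n0 ∈ B0 → same block

P ~ Q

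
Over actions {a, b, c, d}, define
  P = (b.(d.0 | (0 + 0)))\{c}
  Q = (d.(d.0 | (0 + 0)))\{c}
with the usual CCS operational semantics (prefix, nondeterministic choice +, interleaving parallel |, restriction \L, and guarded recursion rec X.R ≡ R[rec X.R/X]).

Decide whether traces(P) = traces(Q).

LTS(P): 3 reachable states
  s0 = (b.(d.0 | (0 + 0)))\{c} has moves -b-> s1
  s1 = (d.0 | (0 + 0))\{c} has moves -d-> s2
  s2 = (0 | (0 + 0))\{c} has moves deadlocked
LTS(Q): 3 reachable states
  t0 = (d.(d.0 | (0 + 0)))\{c} has moves -d-> t1
  t1 = (d.0 | (0 + 0))\{c} has moves -d-> t2
  t2 = (0 | (0 + 0))\{c} has moves deadlocked
Run σ = ⟨b⟩ on P: start {s0}
  step 1 (b): {s1}
  ✓ P
Run σ = ⟨b⟩ on Q: start {t0}
  step 1 (b): no successor for Q

trace-distinct — witness ⟨b⟩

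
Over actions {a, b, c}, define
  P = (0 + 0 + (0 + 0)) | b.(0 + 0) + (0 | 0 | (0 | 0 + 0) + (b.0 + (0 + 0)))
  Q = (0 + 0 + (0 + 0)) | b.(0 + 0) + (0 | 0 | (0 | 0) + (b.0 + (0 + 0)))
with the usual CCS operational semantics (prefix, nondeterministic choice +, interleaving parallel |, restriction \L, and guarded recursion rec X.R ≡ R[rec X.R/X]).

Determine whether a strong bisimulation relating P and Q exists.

LTS(P): 3 reachable states
  m0 = (0 + 0 + (0 + 0)) | b.(0 + 0) + (0 | 0 | (0 | 0 + 0) + (b.0 + (0 + 0))) :: =b=> m1, =b=> m2
  m1 = (0 + 0 + (0 + 0)) | (0 + 0) :: deadlocked
  m2 = 0 :: deadlocked
LTS(Q): 3 reachable states
  n0 = (0 + 0 + (0 + 0)) | b.(0 + 0) + (0 | 0 | (0 | 0) + (b.0 + (0 + 0))) :: =b=> n1, =b=> n2
  n1 = (0 + 0 + (0 + 0)) | (0 + 0) :: deadlocked
  n2 = 0 :: deadlocked
Bisimilarity quotient blocks:
  B0 = {m0, n0}
  B1 = {m1, m2, n1, n2}
m0 ∈ B0, n0 ∈ B0 → same block

YES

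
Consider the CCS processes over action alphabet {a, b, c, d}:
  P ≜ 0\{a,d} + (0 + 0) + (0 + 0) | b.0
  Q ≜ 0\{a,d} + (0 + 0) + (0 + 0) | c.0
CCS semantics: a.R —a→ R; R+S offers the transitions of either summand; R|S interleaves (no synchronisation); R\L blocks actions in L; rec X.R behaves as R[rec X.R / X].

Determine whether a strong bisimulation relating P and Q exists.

LTS(P): 2 reachable states
  m0 = 0\{a,d} + (0 + 0) + (0 + 0) | b.0 | --b--▸ m1
  m1 = (0 + 0) | 0 | ∅
LTS(Q): 2 reachable states
  n0 = 0\{a,d} + (0 + 0) + (0 + 0) | c.0 | --c--▸ n1
  n1 = (0 + 0) | 0 | ∅
Bisimilarity quotient blocks:
  B0 = {m0}
  B1 = {m1, n1}
  B2 = {n0}
m0 ∈ B0, n0 ∈ B2 → different blocks

not bisimilar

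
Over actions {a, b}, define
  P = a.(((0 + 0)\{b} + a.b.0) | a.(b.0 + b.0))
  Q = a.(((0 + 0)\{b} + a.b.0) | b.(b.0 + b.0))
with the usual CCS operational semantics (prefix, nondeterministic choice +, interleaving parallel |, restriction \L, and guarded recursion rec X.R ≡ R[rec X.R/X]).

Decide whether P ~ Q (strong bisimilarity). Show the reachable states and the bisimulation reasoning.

P ≁ Q

P's transition system — 10 states:
  p0 = a.(((0 + 0)\{b} + a.b.0) | a.(b.0 + b.0)) | =a=> p1
  p1 = ((0 + 0)\{b} + a.b.0) | a.(b.0 + b.0) | =a=> p2, =a=> p3
  p2 = ((0 + 0)\{b} + a.b.0) | (b.0 + b.0) | =a=> p4, =b=> p5
  p3 = b.0 | a.(b.0 + b.0) | =a=> p4, =b=> p6
  p4 = b.0 | (b.0 + b.0) | =b=> p7, =b=> p8
  p5 = ((0 + 0)\{b} + a.b.0) | 0 | =a=> p8
  p6 = 0 | a.(b.0 + b.0) | =a=> p7
  p7 = 0 | (b.0 + b.0) | =b=> p9
  p8 = b.0 | 0 | =b=> p9
  p9 = 0 | 0 | ·
Q's transition system — 10 states:
  q0 = a.(((0 + 0)\{b} + a.b.0) | b.(b.0 + b.0)) | =a=> q1
  q1 = ((0 + 0)\{b} + a.b.0) | b.(b.0 + b.0) | =a=> q2, =b=> q3
  q2 = b.0 | b.(b.0 + b.0) | =b=> q4, =b=> q5
  q3 = ((0 + 0)\{b} + a.b.0) | (b.0 + b.0) | =a=> q5, =b=> q6
  q4 = 0 | b.(b.0 + b.0) | =b=> q7
  q5 = b.0 | (b.0 + b.0) | =b=> q7, =b=> q8
  q6 = ((0 + 0)\{b} + a.b.0) | 0 | =a=> q8
  q7 = 0 | (b.0 + b.0) | =b=> q9
  q8 = b.0 | 0 | =b=> q9
  q9 = 0 | 0 | ·
Partition-refinement fixed point:
  B0 = {p0}
  B1 = {p1}
  B2 = {p2, p3, q3}
  B3 = {p5, p6, q6}
  B4 = {p7, p8, q7, q8}
  B5 = {p9, q9}
  B6 = {p4, q4, q5}
  B7 = {q0}
  B8 = {q1}
  B9 = {q2}
p0 ∈ B0, q0 ∈ B7 → different blocks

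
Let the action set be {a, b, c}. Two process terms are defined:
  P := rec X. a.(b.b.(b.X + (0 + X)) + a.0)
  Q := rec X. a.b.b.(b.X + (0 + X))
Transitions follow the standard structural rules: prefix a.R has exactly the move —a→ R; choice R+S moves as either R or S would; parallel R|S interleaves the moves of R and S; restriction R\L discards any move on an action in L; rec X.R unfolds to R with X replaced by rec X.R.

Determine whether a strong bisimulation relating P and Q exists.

P ≁ Q

LTS(P): 5 reachable states
  s0 = rec X. a.(b.b.(b.X + (0 + X)) + a.0) → ··a··> s1
  s1 = b.b.(b.(rec X. a.(b.b.(b.X + (0 + X)) + a.0)) + (0 + (rec X. a.(b.b.(b.X + (0 + X)) + a.0)))) + a.0 → ··a··> s2, ··b··> s3
  s2 = 0 → ·
  s3 = b.(b.(rec X. a.(b.b.(b.X + (0 + X)) + a.0)) + (0 + (rec X. a.(b.b.(b.X + (0 + X)) + a.0)))) → ··b··> s4
  s4 = b.(rec X. a.(b.b.(b.X + (0 + X)) + a.0)) + (0 + (rec X. a.(b.b.(b.X + (0 + X)) + a.0))) → ··a··> s1, ··b··> s0
LTS(Q): 4 reachable states
  t0 = rec X. a.b.b.(b.X + (0 + X)) → ··a··> t1
  t1 = b.b.(b.(rec X. a.b.b.(b.X + (0 + X))) + (0 + (rec X. a.b.b.(b.X + (0 + X))))) → ··b··> t2
  t2 = b.(b.(rec X. a.b.b.(b.X + (0 + X))) + (0 + (rec X. a.b.b.(b.X + (0 + X))))) → ··b··> t3
  t3 = b.(rec X. a.b.b.(b.X + (0 + X))) + (0 + (rec X. a.b.b.(b.X + (0 + X)))) → ··a··> t1, ··b··> t0
Coarsest stable partition (strong bisimilarity classes):
  B0 = {s0}
  B1 = {s1}
  B2 = {s2}
  B3 = {s3}
  B4 = {s4}
  B5 = {t0}
  B6 = {t1}
  B7 = {t2}
  B8 = {t3}
s0 ∈ B0, t0 ∈ B5 → different blocks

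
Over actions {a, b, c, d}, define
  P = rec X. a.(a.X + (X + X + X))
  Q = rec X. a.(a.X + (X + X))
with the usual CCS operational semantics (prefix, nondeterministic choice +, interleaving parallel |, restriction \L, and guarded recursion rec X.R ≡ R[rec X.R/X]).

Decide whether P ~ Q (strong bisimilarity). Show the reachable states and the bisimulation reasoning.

P's transition system — 2 states:
  s0 = rec X. a.(a.X + (X + X + X)) :: =a=> s1
  s1 = a.(rec X. a.(a.X + (X + X + X))) + ((rec X. a.(a.X + (X + X + X))) + (rec X. a.(a.X + (X + X + X))) + (rec X. a.(a.X + (X + X + X)))) :: =a=> s0, =a=> s1
Q's transition system — 2 states:
  t0 = rec X. a.(a.X + (X + X)) :: =a=> t1
  t1 = a.(rec X. a.(a.X + (X + X))) + ((rec X. a.(a.X + (X + X))) + (rec X. a.(a.X + (X + X)))) :: =a=> t0, =a=> t1
Partition-refinement fixed point:
  B0 = {s0, s1, t0, t1}
s0 ∈ B0, t0 ∈ B0 → same block

P ~ Q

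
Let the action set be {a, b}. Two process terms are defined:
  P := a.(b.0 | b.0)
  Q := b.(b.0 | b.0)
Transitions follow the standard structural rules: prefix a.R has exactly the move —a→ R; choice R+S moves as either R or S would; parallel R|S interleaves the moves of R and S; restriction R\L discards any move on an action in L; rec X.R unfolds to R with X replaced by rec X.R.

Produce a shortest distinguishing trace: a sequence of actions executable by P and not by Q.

a

Reachable graph of P (5 states):
  p0 = a.(b.0 | b.0) ⊢ =a=> p1
  p1 = b.0 | b.0 ⊢ =b=> p2, =b=> p3
  p2 = 0 | b.0 ⊢ =b=> p4
  p3 = b.0 | 0 ⊢ =b=> p4
  p4 = 0 | 0 ⊢ stopped
Reachable graph of Q (5 states):
  q0 = b.(b.0 | b.0) ⊢ =b=> q1
  q1 = b.0 | b.0 ⊢ =b=> q2, =b=> q3
  q2 = 0 | b.0 ⊢ =b=> q4
  q3 = b.0 | 0 ⊢ =b=> q4
  q4 = 0 | 0 ⊢ stopped
Run σ = ⟨a⟩ on P: start {p0}
  [1] a ⇒ {p1}
  — P admits the full trace.
Run σ = ⟨a⟩ on Q: start {q0}
  [1] a ⇒ no successor for Q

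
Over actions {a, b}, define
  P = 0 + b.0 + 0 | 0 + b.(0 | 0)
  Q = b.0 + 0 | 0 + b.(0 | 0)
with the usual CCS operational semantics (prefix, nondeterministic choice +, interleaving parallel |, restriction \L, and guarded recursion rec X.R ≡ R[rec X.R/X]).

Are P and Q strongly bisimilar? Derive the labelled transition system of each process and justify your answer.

LTS(P): 3 reachable states
  p0 = 0 + b.0 + 0 | 0 + b.(0 | 0) | =b=> p1, =b=> p2
  p1 = 0 | deadlocked
  p2 = 0 | 0 | deadlocked
LTS(Q): 3 reachable states
  q0 = b.0 + 0 | 0 + b.(0 | 0) | =b=> q1, =b=> q2
  q1 = 0 | deadlocked
  q2 = 0 | 0 | deadlocked
Coarsest stable partition (strong bisimilarity classes):
  B0 = {p0, q0}
  B1 = {p1, p2, q1, q2}
p0 ∈ B0, q0 ∈ B0 → same block

P ~ Q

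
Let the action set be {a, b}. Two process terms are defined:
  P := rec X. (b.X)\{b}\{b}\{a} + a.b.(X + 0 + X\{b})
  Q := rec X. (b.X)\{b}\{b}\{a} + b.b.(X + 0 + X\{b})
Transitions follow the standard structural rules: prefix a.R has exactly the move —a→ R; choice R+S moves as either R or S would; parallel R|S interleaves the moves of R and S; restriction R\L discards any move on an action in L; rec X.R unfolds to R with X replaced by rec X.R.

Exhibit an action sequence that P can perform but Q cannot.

a

P's transition system — 4 states:
  s0 = rec X. (b.X)\{b}\{b}\{a} + a.b.(X + 0 + X\{b}) → =a=> s1
  s1 = b.((rec X. (b.X)\{b}\{b}\{a} + a.b.(X + 0 + X\{b})) + 0 + (rec X. (b.X)\{b}\{b}\{a} + a.b.(X + 0 + X\{b}))\{b}) → =b=> s2
  s2 = (rec X. (b.X)\{b}\{b}\{a} + a.b.(X + 0 + X\{b})) + 0 + (rec X. (b.X)\{b}\{b}\{a} + a.b.(X + 0 + X\{b}))\{b} → =a=> s1, =a=> s3
  s3 = (b.((rec X. (b.X)\{b}\{b}\{a} + a.b.(X + 0 + X\{b})) + 0 + (rec X. (b.X)\{b}\{b}\{a} + a.b.(X + 0 + X\{b}))\{b}))\{b} → (no moves)
Q's transition system — 3 states:
  t0 = rec X. (b.X)\{b}\{b}\{a} + b.b.(X + 0 + X\{b}) → =b=> t1
  t1 = b.((rec X. (b.X)\{b}\{b}\{a} + b.b.(X + 0 + X\{b})) + 0 + (rec X. (b.X)\{b}\{b}\{a} + b.b.(X + 0 + X\{b}))\{b}) → =b=> t2
  t2 = (rec X. (b.X)\{b}\{b}\{a} + b.b.(X + 0 + X\{b})) + 0 + (rec X. (b.X)\{b}\{b}\{a} + b.b.(X + 0 + X\{b}))\{b} → =b=> t1
Executing a from P (initial set {s0}):
  after a @ step 1: {s1}
  — P admits the full trace.
Executing a from Q (initial set {t0}):
  after a @ step 1: ∅  — Q cannot continue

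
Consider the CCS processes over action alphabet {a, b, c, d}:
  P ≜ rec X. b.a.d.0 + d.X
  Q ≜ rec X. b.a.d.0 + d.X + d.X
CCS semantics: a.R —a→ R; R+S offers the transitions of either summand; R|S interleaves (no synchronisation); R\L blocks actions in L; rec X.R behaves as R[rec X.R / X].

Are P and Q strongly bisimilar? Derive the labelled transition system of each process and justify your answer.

P's transition system — 4 states:
  s0 = rec X. b.a.d.0 + d.X has moves --b--▸ s1, --d--▸ s0
  s1 = a.d.0 has moves --a--▸ s2
  s2 = d.0 has moves --d--▸ s3
  s3 = 0 has moves ·
Q's transition system — 4 states:
  t0 = rec X. b.a.d.0 + d.X + d.X has moves --b--▸ t1, --d--▸ t0
  t1 = a.d.0 has moves --a--▸ t2
  t2 = d.0 has moves --d--▸ t3
  t3 = 0 has moves ·
Partition-refinement fixed point:
  B0 = {s0, t0}
  B1 = {s1, t1}
  B2 = {s2, t2}
  B3 = {s3, t3}
s0 ∈ B0, t0 ∈ B0 → same block

bisimilar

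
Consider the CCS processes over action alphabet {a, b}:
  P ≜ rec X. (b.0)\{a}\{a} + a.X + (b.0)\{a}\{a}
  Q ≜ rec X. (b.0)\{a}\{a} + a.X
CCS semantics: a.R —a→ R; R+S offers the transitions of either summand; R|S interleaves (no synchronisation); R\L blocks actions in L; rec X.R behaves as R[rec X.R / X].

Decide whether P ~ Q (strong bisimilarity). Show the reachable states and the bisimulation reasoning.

bisimilar

P's transition system — 2 states:
  s0 = rec X. (b.0)\{a}\{a} + a.X + (b.0)\{a}\{a} :: =a=> s0, =b=> s1
  s1 = 0\{a}\{a} :: stopped
Q's transition system — 2 states:
  t0 = rec X. (b.0)\{a}\{a} + a.X :: =a=> t0, =b=> t1
  t1 = 0\{a}\{a} :: stopped
Partition-refinement fixed point:
  B0 = {s0, t0}
  B1 = {s1, t1}
s0 ∈ B0, t0 ∈ B0 → same block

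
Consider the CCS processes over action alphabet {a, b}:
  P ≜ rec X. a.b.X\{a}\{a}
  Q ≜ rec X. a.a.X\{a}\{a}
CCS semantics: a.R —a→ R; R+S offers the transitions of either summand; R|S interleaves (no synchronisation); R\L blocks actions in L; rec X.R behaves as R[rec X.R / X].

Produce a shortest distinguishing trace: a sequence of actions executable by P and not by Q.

ab

P's transition system — 3 states:
  u0 = rec X. a.b.X\{a}\{a} → --a--▸ u1
  u1 = b.(rec X. a.b.X\{a}\{a})\{a}\{a} → --b--▸ u2
  u2 = (rec X. a.b.X\{a}\{a})\{a}\{a} → stopped
Q's transition system — 3 states:
  v0 = rec X. a.a.X\{a}\{a} → --a--▸ v1
  v1 = a.(rec X. a.a.X\{a}\{a})\{a}\{a} → --a--▸ v2
  v2 = (rec X. a.a.X\{a}\{a})\{a}\{a} → stopped
Executing ab from P (initial set {u0}):
  [1] a ⇒ {u1}
  [2] b ⇒ {u2}
  — P admits the full trace.
Executing ab from Q (initial set {v0}):
  [1] a ⇒ {v1}
  [2] b ⇒ ∅  — Q cannot continue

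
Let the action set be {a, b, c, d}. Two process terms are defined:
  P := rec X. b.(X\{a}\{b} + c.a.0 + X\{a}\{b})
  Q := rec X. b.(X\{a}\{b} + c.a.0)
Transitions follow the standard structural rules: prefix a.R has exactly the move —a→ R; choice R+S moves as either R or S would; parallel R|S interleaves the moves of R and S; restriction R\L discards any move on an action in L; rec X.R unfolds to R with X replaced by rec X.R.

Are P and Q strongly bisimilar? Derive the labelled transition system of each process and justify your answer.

P ~ Q

Reachable graph of P (4 states):
  m0 = rec X. b.(X\{a}\{b} + c.a.0 + X\{a}\{b}) has moves -b-> m1
  m1 = (rec X. b.(X\{a}\{b} + c.a.0 + X\{a}\{b}))\{a}\{b} + c.a.0 + (rec X. b.(X\{a}\{b} + c.a.0 + X\{a}\{b}))\{a}\{b} has moves -c-> m2
  m2 = a.0 has moves -a-> m3
  m3 = 0 has moves ·
Reachable graph of Q (4 states):
  n0 = rec X. b.(X\{a}\{b} + c.a.0) has moves -b-> n1
  n1 = (rec X. b.(X\{a}\{b} + c.a.0))\{a}\{b} + c.a.0 has moves -c-> n2
  n2 = a.0 has moves -a-> n3
  n3 = 0 has moves ·
Bisimilarity quotient blocks:
  B0 = {m0, n0}
  B1 = {m1, n1}
  B2 = {m2, n2}
  B3 = {m3, n3}
m0 ∈ B0, n0 ∈ B0 → same block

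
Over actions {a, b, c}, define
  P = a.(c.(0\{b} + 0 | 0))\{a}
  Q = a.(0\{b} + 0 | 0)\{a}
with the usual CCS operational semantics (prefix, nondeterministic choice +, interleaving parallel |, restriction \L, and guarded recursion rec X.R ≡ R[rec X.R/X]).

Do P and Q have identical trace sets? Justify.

trace-distinct — witness ⟨ac⟩

LTS(P): 3 reachable states
  s0 = a.(c.(0\{b} + 0 | 0))\{a} | ··a··> s1
  s1 = (c.(0\{b} + 0 | 0))\{a} | ··c··> s2
  s2 = (0\{b} + 0 | 0)\{a} | ∅
LTS(Q): 2 reachable states
  t0 = a.(0\{b} + 0 | 0)\{a} | ··a··> t1
  t1 = (0\{b} + 0 | 0)\{a} | ∅
Run σ = ⟨ac⟩ on P: start {s0}
  step 1 (a): {s1}
  step 2 (c): {s2}
  P completes σ.
Run σ = ⟨ac⟩ on Q: start {t0}
  step 1 (a): {t1}
  step 2 (c): no successor for Q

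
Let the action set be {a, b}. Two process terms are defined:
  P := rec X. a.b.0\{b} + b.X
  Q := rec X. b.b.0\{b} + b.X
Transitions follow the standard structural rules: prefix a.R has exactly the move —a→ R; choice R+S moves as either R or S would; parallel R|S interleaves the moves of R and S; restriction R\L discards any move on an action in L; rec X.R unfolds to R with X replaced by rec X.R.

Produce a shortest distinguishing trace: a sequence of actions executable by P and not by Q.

a

Reachable graph of P (3 states):
  u0 = rec X. a.b.0\{b} + b.X | --a--▸ u1, --b--▸ u0
  u1 = b.0\{b} | --b--▸ u2
  u2 = 0\{b} | ·
Reachable graph of Q (3 states):
  v0 = rec X. b.b.0\{b} + b.X | --b--▸ v0, --b--▸ v1
  v1 = b.0\{b} | --b--▸ v2
  v2 = 0\{b} | ·
Run σ = ⟨a⟩ on P: start {u0}
  step 1 (a): {u1}
  — P admits the full trace.
Run σ = ⟨a⟩ on Q: start {v0}
  step 1 (a): no successor for Q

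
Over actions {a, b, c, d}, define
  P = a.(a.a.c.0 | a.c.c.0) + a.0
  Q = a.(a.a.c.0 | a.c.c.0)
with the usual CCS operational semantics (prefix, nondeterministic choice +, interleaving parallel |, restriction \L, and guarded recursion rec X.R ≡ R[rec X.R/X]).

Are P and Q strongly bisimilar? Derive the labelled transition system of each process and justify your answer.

Reachable graph of P (18 states):
  u0 = a.(a.a.c.0 | a.c.c.0) + a.0 ⊢ --a--▸ u1, --a--▸ u2
  u1 = 0 ⊢ deadlocked
  u2 = a.a.c.0 | a.c.c.0 ⊢ --a--▸ u3, --a--▸ u4
  u3 = a.a.c.0 | c.c.0 ⊢ --a--▸ u5, --c--▸ u6
  u4 = a.c.0 | a.c.c.0 ⊢ --a--▸ u5, --a--▸ u7
  u5 = a.c.0 | c.c.0 ⊢ --a--▸ u8, --c--▸ u9
  u6 = a.a.c.0 | c.0 ⊢ --a--▸ u9, --c--▸ u10
  u7 = c.0 | a.c.c.0 ⊢ --a--▸ u8, --c--▸ u11
  u8 = c.0 | c.c.0 ⊢ --c--▸ u12, --c--▸ u13
  u9 = a.c.0 | c.0 ⊢ --a--▸ u13, --c--▸ u14
  u10 = a.a.c.0 | 0 ⊢ --a--▸ u14
  u11 = 0 | a.c.c.0 ⊢ --a--▸ u12
  u12 = 0 | c.c.0 ⊢ --c--▸ u15
  u13 = c.0 | c.0 ⊢ --c--▸ u15, --c--▸ u16
  u14 = a.c.0 | 0 ⊢ --a--▸ u16
  u15 = 0 | c.0 ⊢ --c--▸ u17
  u16 = c.0 | 0 ⊢ --c--▸ u17
  u17 = 0 | 0 ⊢ deadlocked
Reachable graph of Q (17 states):
  v0 = a.(a.a.c.0 | a.c.c.0) ⊢ --a--▸ v1
  v1 = a.a.c.0 | a.c.c.0 ⊢ --a--▸ v2, --a--▸ v3
  v2 = a.a.c.0 | c.c.0 ⊢ --a--▸ v4, --c--▸ v5
  v3 = a.c.0 | a.c.c.0 ⊢ --a--▸ v4, --a--▸ v6
  v4 = a.c.0 | c.c.0 ⊢ --a--▸ v7, --c--▸ v8
  v5 = a.a.c.0 | c.0 ⊢ --a--▸ v8, --c--▸ v9
  v6 = c.0 | a.c.c.0 ⊢ --a--▸ v7, --c--▸ v10
  v7 = c.0 | c.c.0 ⊢ --c--▸ v11, --c--▸ v12
  v8 = a.c.0 | c.0 ⊢ --a--▸ v12, --c--▸ v13
  v9 = a.a.c.0 | 0 ⊢ --a--▸ v13
  v10 = 0 | a.c.c.0 ⊢ --a--▸ v11
  v11 = 0 | c.c.0 ⊢ --c--▸ v14
  v12 = c.0 | c.0 ⊢ --c--▸ v14, --c--▸ v15
  v13 = a.c.0 | 0 ⊢ --a--▸ v15
  v14 = 0 | c.0 ⊢ --c--▸ v16
  v15 = c.0 | 0 ⊢ --c--▸ v16
  v16 = 0 | 0 ⊢ deadlocked
Partition-refinement fixed point:
  B0 = {u0}
  B1 = {u1, u17, v16}
  B2 = {u2, v1}
  B3 = {u3, v2}
  B4 = {u6, v5}
  B5 = {u9, v8}
  B6 = {u14, v13}
  B7 = {u15, u16, v14, v15}
  B8 = {u12, u13, v11, v12}
  B9 = {u10, v9}
  B10 = {u5, v4}
  B11 = {u8, v7}
  B12 = {u4, v3}
  B13 = {u7, v6}
  B14 = {u11, v10}
  B15 = {v0}
u0 ∈ B0, v0 ∈ B15 → different blocks

NO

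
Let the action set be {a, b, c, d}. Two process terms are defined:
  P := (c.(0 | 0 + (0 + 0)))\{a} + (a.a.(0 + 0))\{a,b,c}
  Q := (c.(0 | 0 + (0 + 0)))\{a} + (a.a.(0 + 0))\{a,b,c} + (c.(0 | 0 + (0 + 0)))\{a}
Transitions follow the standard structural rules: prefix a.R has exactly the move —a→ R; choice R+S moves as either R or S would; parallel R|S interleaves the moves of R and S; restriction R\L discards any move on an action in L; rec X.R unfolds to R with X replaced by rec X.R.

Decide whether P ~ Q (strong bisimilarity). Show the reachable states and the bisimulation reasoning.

bisimilar

Reachable graph of P (2 states):
  p0 = (c.(0 | 0 + (0 + 0)))\{a} + (a.a.(0 + 0))\{a,b,c} :: -c-> p1
  p1 = (0 | 0 + (0 + 0))\{a} :: stopped
Reachable graph of Q (2 states):
  q0 = (c.(0 | 0 + (0 + 0)))\{a} + (a.a.(0 + 0))\{a,b,c} + (c.(0 | 0 + (0 + 0)))\{a} :: -c-> q1
  q1 = (0 | 0 + (0 + 0))\{a} :: stopped
Coarsest stable partition (strong bisimilarity classes):
  B0 = {p0, q0}
  B1 = {p1, q1}
p0 ∈ B0, q0 ∈ B0 → same block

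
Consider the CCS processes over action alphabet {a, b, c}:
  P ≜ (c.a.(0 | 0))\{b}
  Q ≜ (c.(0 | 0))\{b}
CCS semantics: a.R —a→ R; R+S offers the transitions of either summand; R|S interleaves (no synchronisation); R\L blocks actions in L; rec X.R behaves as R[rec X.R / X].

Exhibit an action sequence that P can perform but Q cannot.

ca

Reachable graph of P (3 states):
  m0 = (c.a.(0 | 0))\{b} has moves ··c··> m1
  m1 = (a.(0 | 0))\{b} has moves ··a··> m2
  m2 = (0 | 0)\{b} has moves ·
Reachable graph of Q (2 states):
  n0 = (c.(0 | 0))\{b} has moves ··c··> n1
  n1 = (0 | 0)\{b} has moves ·
Executing ca from P (initial set {m0}):
  [1] c ⇒ {m1}
  [2] a ⇒ {m2}
  P completes σ.
Executing ca from Q (initial set {n0}):
  [1] c ⇒ {n1}
  [2] a ⇒ no successor for Q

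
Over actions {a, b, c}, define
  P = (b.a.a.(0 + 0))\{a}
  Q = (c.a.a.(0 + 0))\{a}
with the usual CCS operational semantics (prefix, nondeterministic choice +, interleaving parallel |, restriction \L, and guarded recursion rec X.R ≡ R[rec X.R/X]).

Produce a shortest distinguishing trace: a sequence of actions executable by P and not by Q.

LTS(P): 2 reachable states
  s0 = (b.a.a.(0 + 0))\{a} has moves -b-> s1
  s1 = (a.a.(0 + 0))\{a} has moves ·
LTS(Q): 2 reachable states
  t0 = (c.a.a.(0 + 0))\{a} has moves -c-> t1
  t1 = (a.a.(0 + 0))\{a} has moves ·
Run σ = ⟨b⟩ on P: start {s0}
  step 1 (b): {s1}
  P completes σ.
Run σ = ⟨b⟩ on Q: start {t0}
  step 1 (b): ∅  — Q cannot continue

b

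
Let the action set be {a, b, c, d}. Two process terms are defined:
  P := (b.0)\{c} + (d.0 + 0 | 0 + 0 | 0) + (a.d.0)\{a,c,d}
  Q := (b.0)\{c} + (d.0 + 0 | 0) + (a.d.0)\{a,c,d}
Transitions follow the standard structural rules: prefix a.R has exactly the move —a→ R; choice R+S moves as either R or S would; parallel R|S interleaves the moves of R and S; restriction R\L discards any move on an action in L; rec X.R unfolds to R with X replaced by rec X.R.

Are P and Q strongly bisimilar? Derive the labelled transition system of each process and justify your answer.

P's transition system — 3 states:
  p0 = (b.0)\{c} + (d.0 + 0 | 0 + 0 | 0) + (a.d.0)\{a,c,d} → --b--▸ p1, --d--▸ p2
  p1 = 0\{c} → stopped
  p2 = 0 → stopped
Q's transition system — 3 states:
  q0 = (b.0)\{c} + (d.0 + 0 | 0) + (a.d.0)\{a,c,d} → --b--▸ q1, --d--▸ q2
  q1 = 0\{c} → stopped
  q2 = 0 → stopped
Partition-refinement fixed point:
  B0 = {p0, q0}
  B1 = {p1, p2, q1, q2}
p0 ∈ B0, q0 ∈ B0 → same block

bisimilar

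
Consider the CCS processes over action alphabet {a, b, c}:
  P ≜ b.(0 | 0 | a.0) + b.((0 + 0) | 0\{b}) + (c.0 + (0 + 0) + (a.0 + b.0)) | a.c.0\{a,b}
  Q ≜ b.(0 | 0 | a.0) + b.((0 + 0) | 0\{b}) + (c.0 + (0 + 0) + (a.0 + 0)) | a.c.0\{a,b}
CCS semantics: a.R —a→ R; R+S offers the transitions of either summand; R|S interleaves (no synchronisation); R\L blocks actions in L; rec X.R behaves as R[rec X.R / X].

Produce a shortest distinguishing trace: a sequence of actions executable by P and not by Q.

P's transition system — 9 states:
  m0 = b.(0 | 0 | a.0) + b.((0 + 0) | 0\{b}) + (c.0 + (0 + 0) + (a.0 + b.0)) | a.c.0\{a,b} :: =a=> m1, =a=> m2, =b=> m2, =b=> m3, =b=> m4, =c=> m2
  m1 = (c.0 + (0 + 0) + (a.0 + b.0)) | c.0\{a,b} :: =a=> m5, =b=> m5, =c=> m5, =c=> m6
  m2 = 0 | a.c.0\{a,b} :: =a=> m5
  m3 = (0 + 0) | 0\{b} :: deadlocked
  m4 = 0 | 0 | a.0 :: =a=> m7
  m5 = 0 | c.0\{a,b} :: =c=> m8
  m6 = (c.0 + (0 + 0) + (a.0 + b.0)) | 0\{a,b} :: =a=> m8, =b=> m8, =c=> m8
  m7 = 0 | 0 | 0 :: deadlocked
  m8 = 0 | 0\{a,b} :: deadlocked
Q's transition system — 9 states:
  n0 = b.(0 | 0 | a.0) + b.((0 + 0) | 0\{b}) + (c.0 + (0 + 0) + (a.0 + 0)) | a.c.0\{a,b} :: =a=> n1, =a=> n2, =b=> n3, =b=> n4, =c=> n2
  n1 = (c.0 + (0 + 0) + (a.0 + 0)) | c.0\{a,b} :: =a=> n5, =c=> n5, =c=> n6
  n2 = 0 | a.c.0\{a,b} :: =a=> n5
  n3 = (0 + 0) | 0\{b} :: deadlocked
  n4 = 0 | 0 | a.0 :: =a=> n7
  n5 = 0 | c.0\{a,b} :: =c=> n8
  n6 = (c.0 + (0 + 0) + (a.0 + 0)) | 0\{a,b} :: =a=> n8, =c=> n8
  n7 = 0 | 0 | 0 :: deadlocked
  n8 = 0 | 0\{a,b} :: deadlocked
Executing ab from P (initial set {m0}):
  after a @ step 1: {m1, m2}
  after b @ step 2: {m5}
  P completes σ.
Executing ab from Q (initial set {n0}):
  after a @ step 1: {n1, n2}
  after b @ step 2: no successor for Q

ab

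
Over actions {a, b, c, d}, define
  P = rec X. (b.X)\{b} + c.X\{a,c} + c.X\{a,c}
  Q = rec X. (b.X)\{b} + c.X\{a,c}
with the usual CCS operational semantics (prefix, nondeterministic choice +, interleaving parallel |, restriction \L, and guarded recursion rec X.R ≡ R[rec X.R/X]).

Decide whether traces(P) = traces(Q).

YES

Reachable graph of P (2 states):
  s0 = rec X. (b.X)\{b} + c.X\{a,c} + c.X\{a,c} :: —c→ s1
  s1 = (rec X. (b.X)\{b} + c.X\{a,c} + c.X\{a,c})\{a,c} :: (no moves)
Reachable graph of Q (2 states):
  t0 = rec X. (b.X)\{b} + c.X\{a,c} :: —c→ t1
  t1 = (rec X. (b.X)\{b} + c.X\{a,c})\{a,c} :: (no moves)
Coarsest stable partition (strong bisimilarity classes):
  B0 = {s0, t0}
  B1 = {s1, t1}
s0 ∈ B0, t0 ∈ B0 → same block
Bisimilar ⇒ trace-equivalent.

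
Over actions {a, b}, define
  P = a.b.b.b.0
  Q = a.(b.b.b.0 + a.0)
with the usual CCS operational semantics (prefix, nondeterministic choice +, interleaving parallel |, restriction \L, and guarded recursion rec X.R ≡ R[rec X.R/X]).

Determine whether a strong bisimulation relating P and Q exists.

P's transition system — 5 states:
  p0 = a.b.b.b.0 :: -a-> p1
  p1 = b.b.b.0 :: -b-> p2
  p2 = b.b.0 :: -b-> p3
  p3 = b.0 :: -b-> p4
  p4 = 0 :: ·
Q's transition system — 5 states:
  q0 = a.(b.b.b.0 + a.0) :: -a-> q1
  q1 = b.b.b.0 + a.0 :: -a-> q2, -b-> q3
  q2 = 0 :: ·
  q3 = b.b.0 :: -b-> q4
  q4 = b.0 :: -b-> q2
Bisimilarity quotient blocks:
  B0 = {p0}
  B1 = {p1}
  B2 = {p2, q3}
  B3 = {p3, q4}
  B4 = {p4, q2}
  B5 = {q0}
  B6 = {q1}
p0 ∈ B0, q0 ∈ B5 → different blocks

P ≁ Q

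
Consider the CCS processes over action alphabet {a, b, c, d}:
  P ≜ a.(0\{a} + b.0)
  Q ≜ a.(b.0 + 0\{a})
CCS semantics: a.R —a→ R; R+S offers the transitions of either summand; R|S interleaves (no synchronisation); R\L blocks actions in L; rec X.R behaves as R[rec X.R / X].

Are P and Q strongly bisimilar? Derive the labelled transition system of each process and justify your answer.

YES

LTS(P): 3 reachable states
  u0 = a.(0\{a} + b.0) ⊢ -a-> u1
  u1 = 0\{a} + b.0 ⊢ -b-> u2
  u2 = 0 ⊢ deadlocked
LTS(Q): 3 reachable states
  v0 = a.(b.0 + 0\{a}) ⊢ -a-> v1
  v1 = b.0 + 0\{a} ⊢ -b-> v2
  v2 = 0 ⊢ deadlocked
Partition-refinement fixed point:
  B0 = {u0, v0}
  B1 = {u1, v1}
  B2 = {u2, v2}
u0 ∈ B0, v0 ∈ B0 → same block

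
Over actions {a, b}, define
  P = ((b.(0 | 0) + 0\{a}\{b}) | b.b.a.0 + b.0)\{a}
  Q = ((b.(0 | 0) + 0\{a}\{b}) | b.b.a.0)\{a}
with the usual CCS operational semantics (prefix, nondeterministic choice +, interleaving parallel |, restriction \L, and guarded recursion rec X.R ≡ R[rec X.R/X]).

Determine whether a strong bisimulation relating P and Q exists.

LTS(P): 7 reachable states
  s0 = ((b.(0 | 0) + 0\{a}\{b}) | b.b.a.0 + b.0)\{a} ⊢ -b-> s1, -b-> s2, -b-> s3
  s1 = ((b.(0 | 0) + 0\{a}\{b}) | b.a.0)\{a} ⊢ -b-> s4, -b-> s5
  s2 = (0 | 0 | b.b.a.0)\{a} ⊢ -b-> s5
  s3 = 0\{a} ⊢ stopped
  s4 = ((b.(0 | 0) + 0\{a}\{b}) | a.0)\{a} ⊢ -b-> s6
  s5 = (0 | 0 | b.a.0)\{a} ⊢ -b-> s6
  s6 = (0 | 0 | a.0)\{a} ⊢ stopped
LTS(Q): 6 reachable states
  t0 = ((b.(0 | 0) + 0\{a}\{b}) | b.b.a.0)\{a} ⊢ -b-> t1, -b-> t2
  t1 = ((b.(0 | 0) + 0\{a}\{b}) | b.a.0)\{a} ⊢ -b-> t3, -b-> t4
  t2 = (0 | 0 | b.b.a.0)\{a} ⊢ -b-> t4
  t3 = ((b.(0 | 0) + 0\{a}\{b}) | a.0)\{a} ⊢ -b-> t5
  t4 = (0 | 0 | b.a.0)\{a} ⊢ -b-> t5
  t5 = (0 | 0 | a.0)\{a} ⊢ stopped
Coarsest stable partition (strong bisimilarity classes):
  B0 = {s0}
  B1 = {s3, s6, t5}
  B2 = {s1, s2, t1, t2}
  B3 = {s4, s5, t3, t4}
  B4 = {t0}
s0 ∈ B0, t0 ∈ B4 → different blocks

not bisimilar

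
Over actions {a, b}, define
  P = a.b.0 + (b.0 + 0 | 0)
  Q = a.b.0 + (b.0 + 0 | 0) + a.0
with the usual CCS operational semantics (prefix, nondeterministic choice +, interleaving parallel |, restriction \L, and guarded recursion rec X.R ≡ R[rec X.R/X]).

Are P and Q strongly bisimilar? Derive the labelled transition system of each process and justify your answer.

not bisimilar

P's transition system — 3 states:
  s0 = a.b.0 + (b.0 + 0 | 0) :: —a→ s1, —b→ s2
  s1 = b.0 :: —b→ s2
  s2 = 0 :: stopped
Q's transition system — 3 states:
  t0 = a.b.0 + (b.0 + 0 | 0) + a.0 :: —a→ t1, —a→ t2, —b→ t1
  t1 = 0 :: stopped
  t2 = b.0 :: —b→ t1
Bisimilarity quotient blocks:
  B0 = {s0}
  B1 = {s1, t2}
  B2 = {s2, t1}
  B3 = {t0}
s0 ∈ B0, t0 ∈ B3 → different blocks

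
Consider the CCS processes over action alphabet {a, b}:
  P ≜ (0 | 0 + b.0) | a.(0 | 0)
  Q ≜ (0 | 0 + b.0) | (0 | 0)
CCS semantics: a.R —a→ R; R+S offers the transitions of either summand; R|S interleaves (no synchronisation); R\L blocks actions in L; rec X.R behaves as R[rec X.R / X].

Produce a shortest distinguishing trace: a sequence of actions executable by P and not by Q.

LTS(P): 4 reachable states
  m0 = (0 | 0 + b.0) | a.(0 | 0) :: —a→ m1, —b→ m2
  m1 = (0 | 0 + b.0) | (0 | 0) :: —b→ m3
  m2 = 0 | a.(0 | 0) :: —a→ m3
  m3 = 0 | (0 | 0) :: ∅
LTS(Q): 2 reachable states
  n0 = (0 | 0 + b.0) | (0 | 0) :: —b→ n1
  n1 = 0 | (0 | 0) :: ∅
Trace ⟨a⟩ through P, begin at {m0}:
  after a @ step 1: {m1}
  — P admits the full trace.
Trace ⟨a⟩ through Q, begin at {n0}:
  after a @ step 1: ∅  — Q cannot continue

a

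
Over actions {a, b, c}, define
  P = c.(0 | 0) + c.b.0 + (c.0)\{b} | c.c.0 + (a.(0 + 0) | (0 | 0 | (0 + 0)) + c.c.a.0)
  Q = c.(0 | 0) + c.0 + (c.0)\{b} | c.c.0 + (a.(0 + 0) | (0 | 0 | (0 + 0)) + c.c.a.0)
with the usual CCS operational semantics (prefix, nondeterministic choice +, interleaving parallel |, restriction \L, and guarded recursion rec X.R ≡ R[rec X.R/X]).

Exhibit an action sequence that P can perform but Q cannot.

P's transition system — 12 states:
  p0 = c.(0 | 0) + c.b.0 + (c.0)\{b} | c.c.0 + (a.(0 + 0) | (0 | 0 | (0 + 0)) + c.c.a.0) ⊢ =a=> p1, =c=> p2, =c=> p3, =c=> p4, =c=> p5, =c=> p6
  p1 = (0 + 0) | (0 | 0 | (0 + 0)) ⊢ ∅
  p2 = (c.0)\{b} | c.0 ⊢ =c=> p7, =c=> p8
  p3 = 0 | 0 ⊢ ∅
  p4 = 0\{b} | c.c.0 ⊢ =c=> p8
  p5 = b.0 ⊢ =b=> p9
  p6 = c.a.0 ⊢ =c=> p10
  p7 = (c.0)\{b} | 0 ⊢ =c=> p11
  p8 = 0\{b} | c.0 ⊢ =c=> p11
  p9 = 0 ⊢ ∅
  p10 = a.0 ⊢ =a=> p9
  p11 = 0\{b} | 0 ⊢ ∅
Q's transition system — 11 states:
  q0 = c.(0 | 0) + c.0 + (c.0)\{b} | c.c.0 + (a.(0 + 0) | (0 | 0 | (0 + 0)) + c.c.a.0) ⊢ =a=> q1, =c=> q2, =c=> q3, =c=> q4, =c=> q5, =c=> q6
  q1 = (0 + 0) | (0 | 0 | (0 + 0)) ⊢ ∅
  q2 = (c.0)\{b} | c.0 ⊢ =c=> q7, =c=> q8
  q3 = 0 ⊢ ∅
  q4 = 0 | 0 ⊢ ∅
  q5 = 0\{b} | c.c.0 ⊢ =c=> q8
  q6 = c.a.0 ⊢ =c=> q9
  q7 = (c.0)\{b} | 0 ⊢ =c=> q10
  q8 = 0\{b} | c.0 ⊢ =c=> q10
  q9 = a.0 ⊢ =a=> q3
  q10 = 0\{b} | 0 ⊢ ∅
Trace ⟨cb⟩ through P, begin at {p0}:
  after c @ step 1: {p2, p3, p4, p5, p6}
  after b @ step 2: {p9}
  ✓ P
Trace ⟨cb⟩ through Q, begin at {q0}:
  after c @ step 1: {q2, q3, q4, q5, q6}
  after b @ step 2: ∅  — Q cannot continue

cb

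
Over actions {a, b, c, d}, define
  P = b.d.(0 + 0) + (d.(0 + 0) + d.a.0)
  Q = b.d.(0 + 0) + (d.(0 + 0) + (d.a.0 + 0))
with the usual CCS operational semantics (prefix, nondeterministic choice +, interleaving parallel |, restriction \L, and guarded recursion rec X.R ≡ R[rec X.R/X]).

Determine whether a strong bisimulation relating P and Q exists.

P's transition system — 5 states:
  m0 = b.d.(0 + 0) + (d.(0 + 0) + d.a.0) :: ··b··> m1, ··d··> m2, ··d··> m3
  m1 = d.(0 + 0) :: ··d··> m2
  m2 = 0 + 0 :: (no moves)
  m3 = a.0 :: ··a··> m4
  m4 = 0 :: (no moves)
Q's transition system — 5 states:
  n0 = b.d.(0 + 0) + (d.(0 + 0) + (d.a.0 + 0)) :: ··b··> n1, ··d··> n2, ··d··> n3
  n1 = d.(0 + 0) :: ··d··> n2
  n2 = 0 + 0 :: (no moves)
  n3 = a.0 :: ··a··> n4
  n4 = 0 :: (no moves)
Partition-refinement fixed point:
  B0 = {m0, n0}
  B1 = {m3, n3}
  B2 = {m2, m4, n2, n4}
  B3 = {m1, n1}
m0 ∈ B0, n0 ∈ B0 → same block

P ~ Q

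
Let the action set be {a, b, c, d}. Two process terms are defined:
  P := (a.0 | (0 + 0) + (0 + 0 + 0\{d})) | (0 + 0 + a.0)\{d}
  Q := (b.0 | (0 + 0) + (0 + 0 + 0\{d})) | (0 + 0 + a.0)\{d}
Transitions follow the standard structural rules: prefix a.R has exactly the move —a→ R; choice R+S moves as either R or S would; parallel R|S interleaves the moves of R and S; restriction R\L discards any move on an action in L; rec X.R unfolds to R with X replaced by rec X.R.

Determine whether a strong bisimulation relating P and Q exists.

LTS(P): 4 reachable states
  u0 = (a.0 | (0 + 0) + (0 + 0 + 0\{d})) | (0 + 0 + a.0)\{d} :: -a-> u1, -a-> u2
  u1 = (a.0 | (0 + 0) + (0 + 0 + 0\{d})) | 0\{d} :: -a-> u3
  u2 = 0 | (0 + 0) | (0 + 0 + a.0)\{d} :: -a-> u3
  u3 = 0 | (0 + 0) | 0\{d} :: stopped
LTS(Q): 4 reachable states
  v0 = (b.0 | (0 + 0) + (0 + 0 + 0\{d})) | (0 + 0 + a.0)\{d} :: -a-> v1, -b-> v2
  v1 = (b.0 | (0 + 0) + (0 + 0 + 0\{d})) | 0\{d} :: -b-> v3
  v2 = 0 | (0 + 0) | (0 + 0 + a.0)\{d} :: -a-> v3
  v3 = 0 | (0 + 0) | 0\{d} :: stopped
Partition-refinement fixed point:
  B0 = {u0}
  B1 = {u1, u2, v2}
  B2 = {u3, v3}
  B3 = {v0}
  B4 = {v1}
u0 ∈ B0, v0 ∈ B3 → different blocks

not bisimilar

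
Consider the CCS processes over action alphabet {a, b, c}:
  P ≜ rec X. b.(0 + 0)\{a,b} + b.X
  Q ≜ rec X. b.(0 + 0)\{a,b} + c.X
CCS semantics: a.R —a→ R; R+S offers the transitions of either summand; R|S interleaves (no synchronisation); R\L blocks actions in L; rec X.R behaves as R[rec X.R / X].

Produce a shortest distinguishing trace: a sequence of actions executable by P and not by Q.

bb

LTS(P): 2 reachable states
  p0 = rec X. b.(0 + 0)\{a,b} + b.X has moves ··b··> p0, ··b··> p1
  p1 = (0 + 0)\{a,b} has moves stopped
LTS(Q): 2 reachable states
  q0 = rec X. b.(0 + 0)\{a,b} + c.X has moves ··b··> q1, ··c··> q0
  q1 = (0 + 0)\{a,b} has moves stopped
Run σ = ⟨bb⟩ on P: start {p0}
  [1] b ⇒ {p0, p1}
  [2] b ⇒ {p0, p1}
  ✓ P
Run σ = ⟨bb⟩ on Q: start {q0}
  [1] b ⇒ {q1}
  [2] b ⇒ ∅ (Q stuck)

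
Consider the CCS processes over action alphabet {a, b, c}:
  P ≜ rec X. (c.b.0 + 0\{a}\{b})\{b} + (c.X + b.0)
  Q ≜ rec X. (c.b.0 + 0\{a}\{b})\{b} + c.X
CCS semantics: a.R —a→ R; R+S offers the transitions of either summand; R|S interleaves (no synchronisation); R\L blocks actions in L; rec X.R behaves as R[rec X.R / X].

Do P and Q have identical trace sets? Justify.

NO — witness ⟨b⟩

LTS(P): 3 reachable states
  p0 = rec X. (c.b.0 + 0\{a}\{b})\{b} + (c.X + b.0) has moves --b--▸ p1, --c--▸ p0, --c--▸ p2
  p1 = 0 has moves deadlocked
  p2 = (b.0)\{b} has moves deadlocked
LTS(Q): 2 reachable states
  q0 = rec X. (c.b.0 + 0\{a}\{b})\{b} + c.X has moves --c--▸ q0, --c--▸ q1
  q1 = (b.0)\{b} has moves deadlocked
Trace ⟨b⟩ through P, begin at {p0}:
  after b @ step 1: {p1}
  ✓ P
Trace ⟨b⟩ through Q, begin at {q0}:
  after b @ step 1: ∅ (Q stuck)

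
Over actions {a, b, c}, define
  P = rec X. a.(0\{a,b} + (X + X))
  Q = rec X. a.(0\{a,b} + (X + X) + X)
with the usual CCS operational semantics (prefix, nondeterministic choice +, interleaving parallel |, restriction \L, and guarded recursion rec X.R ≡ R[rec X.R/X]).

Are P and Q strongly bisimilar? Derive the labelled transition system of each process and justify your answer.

bisimilar

P's transition system — 2 states:
  s0 = rec X. a.(0\{a,b} + (X + X)) | --a--▸ s1
  s1 = 0\{a,b} + ((rec X. a.(0\{a,b} + (X + X))) + (rec X. a.(0\{a,b} + (X + X)))) | --a--▸ s1
Q's transition system — 2 states:
  t0 = rec X. a.(0\{a,b} + (X + X) + X) | --a--▸ t1
  t1 = 0\{a,b} + ((rec X. a.(0\{a,b} + (X + X) + X)) + (rec X. a.(0\{a,b} + (X + X) + X))) + (rec X. a.(0\{a,b} + (X + X) + X)) | --a--▸ t1
Bisimilarity quotient blocks:
  B0 = {s0, s1, t0, t1}
s0 ∈ B0, t0 ∈ B0 → same block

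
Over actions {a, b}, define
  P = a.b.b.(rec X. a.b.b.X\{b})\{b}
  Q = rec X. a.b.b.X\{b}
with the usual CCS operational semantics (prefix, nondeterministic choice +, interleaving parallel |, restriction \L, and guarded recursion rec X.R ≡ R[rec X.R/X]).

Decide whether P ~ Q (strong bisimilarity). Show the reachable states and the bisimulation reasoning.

P ~ Q

Reachable graph of P (5 states):
  p0 = a.b.b.(rec X. a.b.b.X\{b})\{b} :: —a→ p1
  p1 = b.b.(rec X. a.b.b.X\{b})\{b} :: —b→ p2
  p2 = b.(rec X. a.b.b.X\{b})\{b} :: —b→ p3
  p3 = (rec X. a.b.b.X\{b})\{b} :: —a→ p4
  p4 = (b.b.(rec X. a.b.b.X\{b})\{b})\{b} :: ·
Reachable graph of Q (5 states):
  q0 = rec X. a.b.b.X\{b} :: —a→ q1
  q1 = b.b.(rec X. a.b.b.X\{b})\{b} :: —b→ q2
  q2 = b.(rec X. a.b.b.X\{b})\{b} :: —b→ q3
  q3 = (rec X. a.b.b.X\{b})\{b} :: —a→ q4
  q4 = (b.b.(rec X. a.b.b.X\{b})\{b})\{b} :: ·
Bisimilarity quotient blocks:
  B0 = {p0, q0}
  B1 = {p1, q1}
  B2 = {p2, q2}
  B3 = {p3, q3}
  B4 = {p4, q4}
p0 ∈ B0, q0 ∈ B0 → same block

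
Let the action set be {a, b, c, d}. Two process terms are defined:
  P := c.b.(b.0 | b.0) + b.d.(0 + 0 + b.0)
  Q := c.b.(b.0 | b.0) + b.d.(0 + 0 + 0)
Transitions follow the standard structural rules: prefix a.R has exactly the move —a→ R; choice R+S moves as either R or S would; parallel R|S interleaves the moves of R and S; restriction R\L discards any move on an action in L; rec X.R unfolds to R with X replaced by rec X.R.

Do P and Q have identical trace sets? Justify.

LTS(P): 9 reachable states
  u0 = c.b.(b.0 | b.0) + b.d.(0 + 0 + b.0) has moves —b→ u1, —c→ u2
  u1 = d.(0 + 0 + b.0) has moves —d→ u3
  u2 = b.(b.0 | b.0) has moves —b→ u4
  u3 = 0 + 0 + b.0 has moves —b→ u5
  u4 = b.0 | b.0 has moves —b→ u6, —b→ u7
  u5 = 0 has moves ∅
  u6 = 0 | b.0 has moves —b→ u8
  u7 = b.0 | 0 has moves —b→ u8
  u8 = 0 | 0 has moves ∅
LTS(Q): 8 reachable states
  v0 = c.b.(b.0 | b.0) + b.d.(0 + 0 + 0) has moves —b→ v1, —c→ v2
  v1 = d.(0 + 0 + 0) has moves —d→ v3
  v2 = b.(b.0 | b.0) has moves —b→ v4
  v3 = 0 + 0 + 0 has moves ∅
  v4 = b.0 | b.0 has moves —b→ v5, —b→ v6
  v5 = 0 | b.0 has moves —b→ v7
  v6 = b.0 | 0 has moves —b→ v7
  v7 = 0 | 0 has moves ∅
Trace ⟨bdb⟩ through P, begin at {u0}:
  after b @ step 1: {u1}
  after d @ step 2: {u3}
  after b @ step 3: {u5}
  — P admits the full trace.
Trace ⟨bdb⟩ through Q, begin at {v0}:
  after b @ step 1: {v1}
  after d @ step 2: {v3}
  after b @ step 3: ∅ (Q stuck)

NO — witness ⟨bdb⟩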